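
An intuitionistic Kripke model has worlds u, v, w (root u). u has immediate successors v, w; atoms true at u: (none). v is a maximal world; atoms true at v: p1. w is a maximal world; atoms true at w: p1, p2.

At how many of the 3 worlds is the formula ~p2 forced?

1

u: does not force it — u ||-/- ~p2 since w is accessible from u and w ||- p2.
v: forces it.
w: does not force it.
Worlds forcing the formula: {v}.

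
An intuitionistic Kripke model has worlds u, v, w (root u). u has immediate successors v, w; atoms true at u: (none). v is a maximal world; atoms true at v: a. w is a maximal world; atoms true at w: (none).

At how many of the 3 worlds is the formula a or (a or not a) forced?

2

u: does not force it — u does not force a or (a or not a): neither disjunct is forced at u.
v: forces it.
w: forces it.
Worlds forcing the formula: {v, w}.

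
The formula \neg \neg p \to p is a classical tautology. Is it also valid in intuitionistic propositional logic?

No

This is double-negation elimination, which is not intuitionistically valid.
A Kripke countermodel: worlds s0, s1; order generated by s0 \le s1; atoms true at each world — s0:{}; s1:{p}.
s0 \nVdash \neg \neg p \to p: already at s0 itself, s0 \Vdash \neg \neg p but s0 \nVdash p.
s0 lacks atom p, so s0 \nVdash p.
So the root s0 does not force the formula.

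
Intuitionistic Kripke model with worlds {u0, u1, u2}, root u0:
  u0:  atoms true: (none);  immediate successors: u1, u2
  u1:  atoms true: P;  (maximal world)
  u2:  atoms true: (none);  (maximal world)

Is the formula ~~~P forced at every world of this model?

No

Not every world: u0 ||-/- ~~~P.
u0 ||-/- ~~~P since u1 is accessible from u0 and u1 ||- ~~P.
u1 ||- ~~P: no world accessible from u1 forces ~P.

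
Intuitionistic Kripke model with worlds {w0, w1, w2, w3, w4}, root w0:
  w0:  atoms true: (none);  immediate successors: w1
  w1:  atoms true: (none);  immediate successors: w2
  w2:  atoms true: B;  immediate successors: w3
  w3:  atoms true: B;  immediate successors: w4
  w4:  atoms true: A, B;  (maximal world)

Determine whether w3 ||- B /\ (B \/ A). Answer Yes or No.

Yes

w3 ||- B /\ (B \/ A) since w3 forces both conjuncts.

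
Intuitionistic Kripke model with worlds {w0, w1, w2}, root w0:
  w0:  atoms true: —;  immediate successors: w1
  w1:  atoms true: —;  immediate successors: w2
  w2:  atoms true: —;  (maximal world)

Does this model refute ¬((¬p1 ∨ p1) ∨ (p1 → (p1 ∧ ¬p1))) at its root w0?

w0 ⊮ ¬((¬p1 ∨ p1) ∨ (p1 → (p1 ∧ ¬p1))) since w0 is accessible from w0 and w0 ⊩ (¬p1 ∨ p1) ∨ (p1 → (p1 ∧ ¬p1)).
w0 ⊩ (¬p1 ∨ p1) ∨ (p1 → (p1 ∧ ¬p1)) via the disjunct ¬p1 ∨ p1.
So the root w0 does not force ¬((¬p1 ∨ p1) ∨ (p1 → (p1 ∧ ¬p1))); the model is a countermodel.

Yes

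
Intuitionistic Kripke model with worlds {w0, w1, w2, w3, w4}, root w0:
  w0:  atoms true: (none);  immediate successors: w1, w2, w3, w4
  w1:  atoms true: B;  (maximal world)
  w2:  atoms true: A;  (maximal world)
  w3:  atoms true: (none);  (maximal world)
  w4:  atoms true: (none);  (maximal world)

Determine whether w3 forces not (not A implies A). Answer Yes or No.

Yes

w3 forces not (not A implies A): no world accessible from w3 forces not A implies A.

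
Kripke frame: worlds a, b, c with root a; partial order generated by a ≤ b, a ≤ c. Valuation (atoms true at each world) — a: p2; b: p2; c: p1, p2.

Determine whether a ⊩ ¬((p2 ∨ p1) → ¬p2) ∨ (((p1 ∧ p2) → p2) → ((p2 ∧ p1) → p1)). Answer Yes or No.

a ⊩ ¬((p2 ∨ p1) → ¬p2) ∨ (((p1 ∧ p2) → p2) → ((p2 ∧ p1) → p1)) via the disjunct ¬((p2 ∨ p1) → ¬p2).

Yes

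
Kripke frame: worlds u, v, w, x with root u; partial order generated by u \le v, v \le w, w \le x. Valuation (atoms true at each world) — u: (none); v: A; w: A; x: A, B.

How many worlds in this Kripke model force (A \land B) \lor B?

u: does not force it — u \nVdash (A \land B) \lor B: neither disjunct is forced at u.
v: does not force it — v \nVdash (A \land B) \lor B: neither disjunct is forced at v.
w: does not force it.
x: forces it.
Worlds forcing the formula: {x}.

1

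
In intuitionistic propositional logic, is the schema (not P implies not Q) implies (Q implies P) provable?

This is the converse of contraposition, which is not intuitionistically valid.
A Kripke countermodel: worlds 0, 1; order generated by 0 <= 1; atoms true at each world — 0:{Q}; 1:{P,Q}.
0 does not force (not P implies not Q) implies (Q implies P): already at 0 itself, 0 forces not P implies not Q but 0 does not force Q implies P.
0 does not force Q implies P: already at 0 itself, 0 forces Q but 0 does not force P.
0 lacks atom P, so 0 does not force P.
So the root 0 does not force the formula.

No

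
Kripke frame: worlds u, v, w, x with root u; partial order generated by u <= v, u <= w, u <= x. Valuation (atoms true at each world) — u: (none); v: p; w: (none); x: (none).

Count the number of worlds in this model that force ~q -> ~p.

u: does not force it — u ||-/- ~q -> ~p: already at u itself, u ||- ~q but u ||-/- ~p.
v: does not force it — v ||-/- ~q -> ~p: already at v itself, v ||- ~q but v ||-/- ~p.
w: forces it.
x: forces it.
Worlds forcing the formula: {w, x}.

2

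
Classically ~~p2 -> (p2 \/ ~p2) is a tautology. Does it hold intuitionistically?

This is a variant of double-negation elimination (deriving excluded middle from double negation), which is not intuitionistically valid.
A Kripke countermodel: worlds 0, 1; order generated by 0 <= 1; atoms true at each world — 0:{}; 1:{p2}.
0 ||-/- ~~p2 -> (p2 \/ ~p2): already at 0 itself, 0 ||- ~~p2 but 0 ||-/- p2 \/ ~p2.
0 ||-/- p2 \/ ~p2: neither disjunct is forced at 0.
0 lacks atom p2, so 0 ||-/- p2.
So the root 0 does not force the formula.

No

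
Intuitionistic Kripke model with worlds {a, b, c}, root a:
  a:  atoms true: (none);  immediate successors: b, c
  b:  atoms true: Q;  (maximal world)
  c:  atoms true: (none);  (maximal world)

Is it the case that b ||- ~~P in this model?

No

b ||-/- ~~P since b is accessible from b and b ||- ~P.
b ||- ~P: no world accessible from b forces P.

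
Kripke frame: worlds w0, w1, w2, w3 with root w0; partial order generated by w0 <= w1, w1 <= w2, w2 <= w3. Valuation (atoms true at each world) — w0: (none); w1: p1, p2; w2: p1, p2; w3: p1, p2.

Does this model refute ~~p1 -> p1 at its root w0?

w0 ||-/- ~~p1 -> p1: already at w0 itself, w0 ||- ~~p1 but w0 ||-/- p1.
w0 lacks atom p1, so w0 ||-/- p1.
So the root w0 does not force ~~p1 -> p1; the model is a countermodel.

Yes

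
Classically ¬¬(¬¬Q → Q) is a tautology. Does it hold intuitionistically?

Yes

This is the double negation of double-negation elimination, which is intuitionistically derivable.
By Glivenko's theorem the double negation of any classical propositional tautology is intuitionistically provable; ¬¬Q → Q is classically a tautology.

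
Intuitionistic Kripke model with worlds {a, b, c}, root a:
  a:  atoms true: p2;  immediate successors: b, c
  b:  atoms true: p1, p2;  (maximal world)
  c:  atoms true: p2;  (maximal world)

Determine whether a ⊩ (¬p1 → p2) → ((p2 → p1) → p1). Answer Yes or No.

a ⊩ (¬p1 → p2) → ((p2 → p1) → p1): every world accessible from a that forces ¬p1 → p2 (namely a, b, c) also forces (p2 → p1) → p1.

Yes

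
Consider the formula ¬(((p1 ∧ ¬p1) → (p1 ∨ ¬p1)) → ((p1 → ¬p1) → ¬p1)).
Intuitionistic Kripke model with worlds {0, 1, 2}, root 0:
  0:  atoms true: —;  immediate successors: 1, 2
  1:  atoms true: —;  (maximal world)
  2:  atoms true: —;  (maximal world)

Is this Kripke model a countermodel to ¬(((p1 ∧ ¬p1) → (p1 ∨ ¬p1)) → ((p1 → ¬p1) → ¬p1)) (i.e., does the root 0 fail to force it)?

0 ⊮ ¬(((p1 ∧ ¬p1) → (p1 ∨ ¬p1)) → ((p1 → ¬p1) → ¬p1)) since 0 is accessible from 0 and 0 ⊩ ((p1 ∧ ¬p1) → (p1 ∨ ¬p1)) → ((p1 → ¬p1) → ¬p1).
0 ⊩ ((p1 ∧ ¬p1) → (p1 ∨ ¬p1)) → ((p1 → ¬p1) → ¬p1): every world accessible from 0 that forces (p1 ∧ ¬p1) → (p1 ∨ ¬p1) (namely 0, 1, 2) also forces (p1 → ¬p1) → ¬p1.
So the root 0 does not force ¬(((p1 ∧ ¬p1) → (p1 ∨ ¬p1)) → ((p1 → ¬p1) → ¬p1)); the model is a countermodel.

Yes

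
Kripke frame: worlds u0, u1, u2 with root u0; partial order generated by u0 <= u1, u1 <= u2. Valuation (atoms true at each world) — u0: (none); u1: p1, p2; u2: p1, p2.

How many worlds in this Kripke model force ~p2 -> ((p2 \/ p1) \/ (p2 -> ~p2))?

3

u0: forces it.
u1: forces it.
u2: forces it.
Worlds forcing the formula: {u0, u1, u2}.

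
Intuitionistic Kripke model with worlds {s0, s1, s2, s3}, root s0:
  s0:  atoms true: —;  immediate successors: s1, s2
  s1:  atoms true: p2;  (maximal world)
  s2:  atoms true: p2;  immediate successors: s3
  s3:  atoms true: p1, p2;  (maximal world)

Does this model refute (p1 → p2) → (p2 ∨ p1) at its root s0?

s0 ⊮ (p1 → p2) → (p2 ∨ p1): already at s0 itself, s0 ⊩ p1 → p2 but s0 ⊮ p2 ∨ p1.
s0 ⊮ p2 ∨ p1: neither disjunct is forced at s0.
s0 lacks atom p2, so s0 ⊮ p2.
So the root s0 does not force (p1 → p2) → (p2 ∨ p1); the model is a countermodel.

Yes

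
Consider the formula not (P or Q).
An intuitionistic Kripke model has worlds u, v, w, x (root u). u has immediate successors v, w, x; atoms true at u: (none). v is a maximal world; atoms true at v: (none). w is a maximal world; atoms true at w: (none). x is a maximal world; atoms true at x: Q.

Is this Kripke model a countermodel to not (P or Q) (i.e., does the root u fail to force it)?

u does not force not (P or Q) since x is accessible from u and x forces P or Q.
x forces P or Q via the disjunct Q.
So the root u does not force not (P or Q); the model is a countermodel.

Yes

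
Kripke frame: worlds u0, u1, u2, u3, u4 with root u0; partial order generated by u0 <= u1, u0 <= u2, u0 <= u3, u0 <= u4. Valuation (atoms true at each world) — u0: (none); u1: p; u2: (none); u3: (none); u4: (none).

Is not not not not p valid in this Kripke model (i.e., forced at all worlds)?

Not every world: u0 does not force not not not not p.
u0 does not force not not not not p since u2 is accessible from u0 and u2 forces not not not p.
u2 forces not not not p: no world accessible from u2 forces not not p.

No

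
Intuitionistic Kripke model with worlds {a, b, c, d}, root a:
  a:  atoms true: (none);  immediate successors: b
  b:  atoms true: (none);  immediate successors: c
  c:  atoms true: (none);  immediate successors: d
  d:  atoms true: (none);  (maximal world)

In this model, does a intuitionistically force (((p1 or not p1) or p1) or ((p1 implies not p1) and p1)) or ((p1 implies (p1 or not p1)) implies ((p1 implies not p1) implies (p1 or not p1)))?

a forces (((p1 or not p1) or p1) or ((p1 implies not p1) and p1)) or ((p1 implies (p1 or not p1)) implies ((p1 implies not p1) implies (p1 or not p1))) via the disjunct ((p1 or not p1) or p1) or ((p1 implies not p1) and p1).

Yes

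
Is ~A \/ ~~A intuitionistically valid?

This is the weak law of excluded middle, which is not intuitionistically valid.
A Kripke countermodel: worlds u0, u1, u2; order generated by u0 <= u1, u0 <= u2; atoms true at each world — u0:{}; u1:{A}; u2:{}.
u0 ||-/- ~A \/ ~~A: neither disjunct is forced at u0.
u0 ||-/- ~A since u1 is accessible from u0 and u1 ||- A.
So the root u0 does not force the formula.

No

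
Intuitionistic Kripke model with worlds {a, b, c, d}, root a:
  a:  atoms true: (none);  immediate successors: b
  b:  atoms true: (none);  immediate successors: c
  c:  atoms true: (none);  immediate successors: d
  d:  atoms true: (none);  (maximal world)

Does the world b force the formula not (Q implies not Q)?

b does not force not (Q implies not Q) since b is accessible from b and b forces Q implies not Q.
b forces Q implies not Q vacuously: no world accessible from b forces the antecedent Q.

No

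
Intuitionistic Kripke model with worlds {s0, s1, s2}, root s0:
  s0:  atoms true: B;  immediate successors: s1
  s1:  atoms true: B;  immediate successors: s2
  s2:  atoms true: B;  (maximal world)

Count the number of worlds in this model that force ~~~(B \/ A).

0

s0: does not force it — s0 ||-/- ~~~(B \/ A) since s0 is accessible from s0 and s0 ||- ~~(B \/ A).
s1: does not force it — s1 ||-/- ~~~(B \/ A) since s1 is accessible from s1 and s1 ||- ~~(B \/ A).
s2: does not force it — s2 ||-/- ~~~(B \/ A) since s2 is accessible from s2 and s2 ||- ~~(B \/ A).
Worlds forcing the formula: { }.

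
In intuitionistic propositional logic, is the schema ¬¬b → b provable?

No

This is double-negation elimination, which is not intuitionistically valid.
A Kripke countermodel: worlds 0, 1; order generated by 0 ≤ 1; atoms true at each world — 0:{}; 1:{b}.
0 ⊮ ¬¬b → b: already at 0 itself, 0 ⊩ ¬¬b but 0 ⊮ b.
0 lacks atom b, so 0 ⊮ b.
So the root 0 does not force the formula.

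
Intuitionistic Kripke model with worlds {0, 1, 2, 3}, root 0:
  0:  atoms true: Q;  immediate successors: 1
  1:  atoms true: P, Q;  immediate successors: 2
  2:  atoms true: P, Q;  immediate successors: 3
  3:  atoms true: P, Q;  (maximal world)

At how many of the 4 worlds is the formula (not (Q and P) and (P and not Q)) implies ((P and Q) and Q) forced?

0: forces it.
1: forces it.
2: forces it.
3: forces it.
Worlds forcing the formula: {0, 1, 2, 3}.

4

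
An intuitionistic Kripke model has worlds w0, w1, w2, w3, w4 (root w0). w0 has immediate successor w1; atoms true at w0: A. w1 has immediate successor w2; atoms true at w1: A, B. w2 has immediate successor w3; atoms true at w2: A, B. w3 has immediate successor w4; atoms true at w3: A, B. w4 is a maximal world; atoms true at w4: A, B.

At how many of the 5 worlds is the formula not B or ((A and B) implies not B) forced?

w0: does not force it — w0 does not force not B or ((A and B) implies not B): neither disjunct is forced at w0.
w1: does not force it.
w2: does not force it.
w3: does not force it.
w4: does not force it.
Worlds forcing the formula: { }.

0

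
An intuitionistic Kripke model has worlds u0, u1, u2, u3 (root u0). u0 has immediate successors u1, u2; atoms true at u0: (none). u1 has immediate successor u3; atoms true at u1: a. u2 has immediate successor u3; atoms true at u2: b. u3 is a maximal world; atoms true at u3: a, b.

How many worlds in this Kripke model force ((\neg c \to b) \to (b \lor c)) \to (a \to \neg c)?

u0: forces it.
u1: forces it.
u2: forces it.
u3: forces it.
Worlds forcing the formula: {u0, u1, u2, u3}.

4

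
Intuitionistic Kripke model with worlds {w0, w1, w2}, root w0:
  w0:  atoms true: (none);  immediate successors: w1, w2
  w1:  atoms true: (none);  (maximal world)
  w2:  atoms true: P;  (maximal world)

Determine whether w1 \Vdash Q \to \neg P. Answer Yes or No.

Yes

w1 \Vdash Q \to \neg P vacuously: no world accessible from w1 forces the antecedent Q.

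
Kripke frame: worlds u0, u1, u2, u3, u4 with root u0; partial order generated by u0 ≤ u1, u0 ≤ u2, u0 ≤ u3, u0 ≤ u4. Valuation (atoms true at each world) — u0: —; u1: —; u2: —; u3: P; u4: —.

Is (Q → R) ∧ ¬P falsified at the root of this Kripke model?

Yes

u0 ⊮ (Q → R) ∧ ¬P since u0 fails ¬P.
So the root u0 does not force (Q → R) ∧ ¬P; the model is a countermodel.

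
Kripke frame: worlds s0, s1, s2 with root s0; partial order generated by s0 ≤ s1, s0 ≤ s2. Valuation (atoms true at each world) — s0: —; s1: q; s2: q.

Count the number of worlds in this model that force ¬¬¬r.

3

s0: forces it.
s1: forces it.
s2: forces it.
Worlds forcing the formula: {s0, s1, s2}.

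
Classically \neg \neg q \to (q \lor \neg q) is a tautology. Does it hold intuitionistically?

No

This is a variant of double-negation elimination (deriving excluded middle from double negation), which is not intuitionistically valid.
A Kripke countermodel: worlds w0, w1; order generated by w0 \le w1; atoms true at each world — w0:{}; w1:{q}.
w0 \nVdash \neg \neg q \to (q \lor \neg q): already at w0 itself, w0 \Vdash \neg \neg q but w0 \nVdash q \lor \neg q.
w0 \nVdash q \lor \neg q: neither disjunct is forced at w0.
w0 lacks atom q, so w0 \nVdash q.
So the root w0 does not force the formula.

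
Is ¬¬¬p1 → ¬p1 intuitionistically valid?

Yes

This is triple-negation reduction, which is intuitionistically derivable.
Assume ¬¬¬p1 and suppose p1. Then ¬¬p1 (double-negation introduction), contradicting ¬¬¬p1. So ¬p1.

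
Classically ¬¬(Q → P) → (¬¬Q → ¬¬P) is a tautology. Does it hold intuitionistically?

Yes

This is the distribution of double negation over implication, which is intuitionistically derivable.
Assume ¬¬(Q → P) and ¬¬Q; suppose ¬P. Then Q → P would give ¬Q (by contraposition), contradicting ¬¬Q; so ¬(Q → P), contradicting ¬¬(Q → P). Hence ¬¬P.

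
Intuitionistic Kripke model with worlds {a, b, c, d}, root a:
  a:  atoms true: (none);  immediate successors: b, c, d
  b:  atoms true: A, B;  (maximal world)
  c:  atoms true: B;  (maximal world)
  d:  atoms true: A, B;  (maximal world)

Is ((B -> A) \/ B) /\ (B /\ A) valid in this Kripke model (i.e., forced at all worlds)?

No

Not every world: a ||-/- ((B -> A) \/ B) /\ (B /\ A).
a ||-/- ((B -> A) \/ B) /\ (B /\ A) since a fails (B -> A) \/ B.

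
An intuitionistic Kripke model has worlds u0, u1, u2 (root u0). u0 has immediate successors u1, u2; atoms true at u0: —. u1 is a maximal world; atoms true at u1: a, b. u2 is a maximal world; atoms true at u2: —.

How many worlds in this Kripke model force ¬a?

1

u0: does not force it — u0 ⊮ ¬a since u1 is accessible from u0 and u1 ⊩ a.
u1: does not force it — u1 ⊮ ¬a since u1 is accessible from u1 and u1 ⊩ a.
u2: forces it.
Worlds forcing the formula: {u2}.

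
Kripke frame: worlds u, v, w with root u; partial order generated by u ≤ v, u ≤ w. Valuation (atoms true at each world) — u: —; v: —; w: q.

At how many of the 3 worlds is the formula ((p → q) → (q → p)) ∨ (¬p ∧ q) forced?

2

u: does not force it — u ⊮ ((p → q) → (q → p)) ∨ (¬p ∧ q): neither disjunct is forced at u.
v: forces it.
w: forces it.
Worlds forcing the formula: {v, w}.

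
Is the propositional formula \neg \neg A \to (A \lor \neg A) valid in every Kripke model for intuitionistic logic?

No

This is a variant of double-negation elimination (deriving excluded middle from double negation), which is not intuitionistically valid.
A Kripke countermodel: worlds 0, 1; order generated by 0 \le 1; atoms true at each world — 0:{}; 1:{A}.
0 \nVdash \neg \neg A \to (A \lor \neg A): already at 0 itself, 0 \Vdash \neg \neg A but 0 \nVdash A \lor \neg A.
0 \nVdash A \lor \neg A: neither disjunct is forced at 0.
0 lacks atom A, so 0 \nVdash A.
So the root 0 does not force the formula.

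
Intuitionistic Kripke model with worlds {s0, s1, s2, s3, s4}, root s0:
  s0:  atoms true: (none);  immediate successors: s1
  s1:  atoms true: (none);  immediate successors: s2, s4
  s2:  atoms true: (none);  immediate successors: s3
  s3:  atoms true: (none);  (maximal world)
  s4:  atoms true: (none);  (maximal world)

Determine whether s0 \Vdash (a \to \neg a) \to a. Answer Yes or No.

s0 \nVdash (a \to \neg a) \to a: already at s0 itself, s0 \Vdash a \to \neg a but s0 \nVdash a.
s0 lacks atom a, so s0 \nVdash a.

No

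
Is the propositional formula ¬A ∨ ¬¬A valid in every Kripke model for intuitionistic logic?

No

This is the weak law of excluded middle, which is not intuitionistically valid.
A Kripke countermodel: worlds 0, 1, 2; order generated by 0 ≤ 1, 0 ≤ 2; atoms true at each world — 0:{}; 1:{A}; 2:{}.
0 ⊮ ¬A ∨ ¬¬A: neither disjunct is forced at 0.
0 ⊮ ¬A since 1 is accessible from 0 and 1 ⊩ A.
So the root 0 does not force the formula.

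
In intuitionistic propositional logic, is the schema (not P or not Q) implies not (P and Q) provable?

This is a constructively valid De Morgan direction (disjunction of negations to negated conjunction), which is intuitionistically derivable.
If not P holds at a world then no accessible world forces P, hence none forces P and Q; likewise for not Q.

Yes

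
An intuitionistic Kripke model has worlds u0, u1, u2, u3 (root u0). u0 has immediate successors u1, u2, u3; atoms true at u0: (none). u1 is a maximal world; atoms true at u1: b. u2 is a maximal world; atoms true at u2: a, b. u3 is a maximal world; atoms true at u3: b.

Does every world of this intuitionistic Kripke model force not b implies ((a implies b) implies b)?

u0 forces not b implies ((a implies b) implies b) vacuously: no world accessible from u0 forces the antecedent not b.
Since the root u0 forces not b implies ((a implies b) implies b) and forcing is persistent (monotone upward), every world forces it.

Yes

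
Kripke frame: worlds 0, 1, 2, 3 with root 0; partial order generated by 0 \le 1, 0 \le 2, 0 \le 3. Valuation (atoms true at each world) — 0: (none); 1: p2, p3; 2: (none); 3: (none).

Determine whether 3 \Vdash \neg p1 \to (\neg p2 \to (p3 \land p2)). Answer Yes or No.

3 \nVdash \neg p1 \to (\neg p2 \to (p3 \land p2)): already at 3 itself, 3 \Vdash \neg p1 but 3 \nVdash \neg p2 \to (p3 \land p2).
3 \nVdash \neg p2 \to (p3 \land p2): already at 3 itself, 3 \Vdash \neg p2 but 3 \nVdash p3 \land p2.
3 \nVdash p3 \land p2 since 3 fails p3.

No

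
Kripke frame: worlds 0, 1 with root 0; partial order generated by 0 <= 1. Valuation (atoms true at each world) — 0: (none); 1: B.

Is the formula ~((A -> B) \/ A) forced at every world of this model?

Not every world: 0 ||-/- ~((A -> B) \/ A).
0 ||-/- ~((A -> B) \/ A) since 0 is accessible from 0 and 0 ||- (A -> B) \/ A.
0 ||- (A -> B) \/ A via the disjunct A -> B.

No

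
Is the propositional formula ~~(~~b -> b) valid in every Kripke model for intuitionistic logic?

Yes

This is the double negation of double-negation elimination, which is intuitionistically derivable.
By Glivenko's theorem the double negation of any classical propositional tautology is intuitionistically provable; ~~b -> b is classically a tautology.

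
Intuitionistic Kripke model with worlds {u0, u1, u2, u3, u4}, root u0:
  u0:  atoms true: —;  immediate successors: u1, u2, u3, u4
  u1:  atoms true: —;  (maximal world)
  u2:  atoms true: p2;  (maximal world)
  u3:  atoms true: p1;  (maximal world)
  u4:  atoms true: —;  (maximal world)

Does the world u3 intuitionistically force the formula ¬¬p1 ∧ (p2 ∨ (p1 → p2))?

u3 ⊮ ¬¬p1 ∧ (p2 ∨ (p1 → p2)) since u3 fails p2 ∨ (p1 → p2).

No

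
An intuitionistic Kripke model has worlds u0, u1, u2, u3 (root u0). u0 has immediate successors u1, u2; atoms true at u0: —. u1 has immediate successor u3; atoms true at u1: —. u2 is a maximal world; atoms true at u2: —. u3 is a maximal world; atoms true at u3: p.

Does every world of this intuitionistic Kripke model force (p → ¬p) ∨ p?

Not every world: u0 ⊮ (p → ¬p) ∨ p.
u0 ⊮ (p → ¬p) ∨ p: neither disjunct is forced at u0.
u0 ⊮ p → ¬p: at the accessible world u3, u3 ⊩ p but u3 ⊮ ¬p.
u3 ⊮ ¬p since u3 is accessible from u3 and u3 ⊩ p.

No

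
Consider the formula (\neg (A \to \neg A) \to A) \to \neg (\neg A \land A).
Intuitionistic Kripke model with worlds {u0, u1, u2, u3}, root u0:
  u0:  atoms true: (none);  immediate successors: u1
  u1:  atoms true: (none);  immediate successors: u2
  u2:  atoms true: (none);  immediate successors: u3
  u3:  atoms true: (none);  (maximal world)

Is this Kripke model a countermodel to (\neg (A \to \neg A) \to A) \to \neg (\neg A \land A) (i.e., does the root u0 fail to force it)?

No

u0 \Vdash (\neg (A \to \neg A) \to A) \to \neg (\neg A \land A): every world accessible from u0 that forces \neg (A \to \neg A) \to A (namely u0, u1, u2, u3) also forces \neg (\neg A \land A).
So the root u0 forces (\neg (A \to \neg A) \to A) \to \neg (\neg A \land A); the model is not a countermodel.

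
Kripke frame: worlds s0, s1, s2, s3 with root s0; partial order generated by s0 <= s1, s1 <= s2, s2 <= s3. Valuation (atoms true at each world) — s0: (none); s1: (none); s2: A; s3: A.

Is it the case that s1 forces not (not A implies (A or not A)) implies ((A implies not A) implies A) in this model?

s1 forces not (not A implies (A or not A)) implies ((A implies not A) implies A) vacuously: no world accessible from s1 forces the antecedent not (not A implies (A or not A)).

Yes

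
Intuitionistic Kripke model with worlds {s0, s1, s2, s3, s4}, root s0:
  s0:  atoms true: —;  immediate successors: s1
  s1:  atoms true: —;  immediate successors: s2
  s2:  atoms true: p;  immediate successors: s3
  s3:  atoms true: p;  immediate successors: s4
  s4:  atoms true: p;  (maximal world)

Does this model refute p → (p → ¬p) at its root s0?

Yes

s0 ⊮ p → (p → ¬p): at the accessible world s2, s2 ⊩ p but s2 ⊮ p → ¬p.
s2 ⊮ p → ¬p: already at s2 itself, s2 ⊩ p but s2 ⊮ ¬p.
s2 ⊮ ¬p since s2 is accessible from s2 and s2 ⊩ p.
So the root s0 does not force p → (p → ¬p); the model is a countermodel.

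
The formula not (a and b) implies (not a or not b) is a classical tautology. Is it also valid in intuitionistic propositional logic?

No

This is the constructively invalid direction of De Morgan's law for conjunction, which is not intuitionistically valid.
A Kripke countermodel: worlds 0, 1, 2; order generated by 0 <= 1, 0 <= 2; atoms true at each world — 0:{}; 1:{a}; 2:{b}.
0 does not force not (a and b) implies (not a or not b): already at 0 itself, 0 forces not (a and b) but 0 does not force not a or not b.
0 does not force not a or not b: neither disjunct is forced at 0.
0 does not force not a since 1 is accessible from 0 and 1 forces a.
So the root 0 does not force the formula.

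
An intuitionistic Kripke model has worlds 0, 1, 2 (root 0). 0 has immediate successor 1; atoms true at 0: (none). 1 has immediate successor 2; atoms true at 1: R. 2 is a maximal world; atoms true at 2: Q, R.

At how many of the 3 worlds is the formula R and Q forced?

1

0: does not force it — 0 does not force R and Q since 0 fails R.
1: does not force it — 1 does not force R and Q since 1 fails Q.
2: forces it.
Worlds forcing the formula: {2}.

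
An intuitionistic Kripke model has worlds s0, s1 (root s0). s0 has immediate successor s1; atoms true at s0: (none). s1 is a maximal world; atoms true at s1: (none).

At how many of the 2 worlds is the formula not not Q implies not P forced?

s0: forces it.
s1: forces it.
Worlds forcing the formula: {s0, s1}.

2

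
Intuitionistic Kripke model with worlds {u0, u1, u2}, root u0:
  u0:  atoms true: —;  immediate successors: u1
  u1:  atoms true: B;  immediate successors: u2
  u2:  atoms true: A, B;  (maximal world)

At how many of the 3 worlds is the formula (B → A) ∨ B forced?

2

u0: does not force it — u0 ⊮ (B → A) ∨ B: neither disjunct is forced at u0.
u1: forces it.
u2: forces it.
Worlds forcing the formula: {u1, u2}.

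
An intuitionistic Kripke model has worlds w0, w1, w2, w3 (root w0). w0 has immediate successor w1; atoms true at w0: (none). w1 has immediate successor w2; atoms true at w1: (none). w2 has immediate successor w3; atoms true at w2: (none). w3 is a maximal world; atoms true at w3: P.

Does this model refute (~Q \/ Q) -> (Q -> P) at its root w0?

No

w0 ||- (~Q \/ Q) -> (Q -> P): every world accessible from w0 that forces ~Q \/ Q (namely w0, w1, w2, w3) also forces Q -> P.
So the root w0 forces (~Q \/ Q) -> (Q -> P); the model is not a countermodel.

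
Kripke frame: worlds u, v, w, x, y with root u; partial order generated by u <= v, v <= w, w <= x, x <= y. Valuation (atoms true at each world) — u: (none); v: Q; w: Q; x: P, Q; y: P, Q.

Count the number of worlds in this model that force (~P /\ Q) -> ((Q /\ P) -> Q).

u: forces it.
v: forces it.
w: forces it.
x: forces it.
y: forces it.
Worlds forcing the formula: {u, v, w, x, y}.

5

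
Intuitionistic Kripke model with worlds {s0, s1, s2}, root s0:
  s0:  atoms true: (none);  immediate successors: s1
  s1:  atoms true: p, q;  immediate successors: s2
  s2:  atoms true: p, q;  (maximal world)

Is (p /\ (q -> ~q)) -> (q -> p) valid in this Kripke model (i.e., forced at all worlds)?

s0 ||- (p /\ (q -> ~q)) -> (q -> p) vacuously: no world accessible from s0 forces the antecedent p /\ (q -> ~q).
Since the root s0 forces (p /\ (q -> ~q)) -> (q -> p) and forcing is persistent (monotone upward), every world forces it.

Yes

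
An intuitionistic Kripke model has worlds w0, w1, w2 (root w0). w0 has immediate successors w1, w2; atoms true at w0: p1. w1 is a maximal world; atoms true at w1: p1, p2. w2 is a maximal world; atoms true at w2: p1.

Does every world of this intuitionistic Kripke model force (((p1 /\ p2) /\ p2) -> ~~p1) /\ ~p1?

No

Not every world: w0 ||-/- (((p1 /\ p2) /\ p2) -> ~~p1) /\ ~p1.
w0 ||-/- (((p1 /\ p2) /\ p2) -> ~~p1) /\ ~p1 since w0 fails ~p1.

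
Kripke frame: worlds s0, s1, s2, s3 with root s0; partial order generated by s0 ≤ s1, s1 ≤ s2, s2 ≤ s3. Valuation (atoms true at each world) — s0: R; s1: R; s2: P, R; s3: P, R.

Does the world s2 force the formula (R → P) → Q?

No

s2 ⊮ (R → P) → Q: already at s2 itself, s2 ⊩ R → P but s2 ⊮ Q.
s2 lacks atom Q, so s2 ⊮ Q.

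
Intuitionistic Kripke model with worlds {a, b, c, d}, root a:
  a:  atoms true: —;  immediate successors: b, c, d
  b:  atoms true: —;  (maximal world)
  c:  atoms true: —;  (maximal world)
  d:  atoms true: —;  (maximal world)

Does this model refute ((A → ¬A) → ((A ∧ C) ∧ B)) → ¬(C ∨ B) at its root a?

a ⊩ ((A → ¬A) → ((A ∧ C) ∧ B)) → ¬(C ∨ B) vacuously: no world accessible from a forces the antecedent (A → ¬A) → ((A ∧ C) ∧ B).
So the root a forces ((A → ¬A) → ((A ∧ C) ∧ B)) → ¬(C ∨ B); the model is not a countermodel.

No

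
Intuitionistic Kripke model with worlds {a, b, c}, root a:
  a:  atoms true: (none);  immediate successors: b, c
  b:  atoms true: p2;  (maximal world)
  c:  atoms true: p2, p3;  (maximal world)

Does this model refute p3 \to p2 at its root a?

a \Vdash p3 \to p2: every world accessible from a that forces p3 (namely c) also forces p2.
So the root a forces p3 \to p2; the model is not a countermodel.

No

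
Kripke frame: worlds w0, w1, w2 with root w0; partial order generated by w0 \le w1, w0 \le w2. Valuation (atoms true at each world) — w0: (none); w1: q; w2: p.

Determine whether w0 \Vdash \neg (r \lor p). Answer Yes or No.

w0 \nVdash \neg (r \lor p) since w2 is accessible from w0 and w2 \Vdash r \lor p.
w2 \Vdash r \lor p via the disjunct p.

No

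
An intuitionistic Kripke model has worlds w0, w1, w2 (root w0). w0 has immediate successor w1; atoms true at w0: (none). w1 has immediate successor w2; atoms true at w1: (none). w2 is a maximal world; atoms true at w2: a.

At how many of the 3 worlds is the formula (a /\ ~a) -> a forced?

3

w0: forces it.
w1: forces it.
w2: forces it.
Worlds forcing the formula: {w0, w1, w2}.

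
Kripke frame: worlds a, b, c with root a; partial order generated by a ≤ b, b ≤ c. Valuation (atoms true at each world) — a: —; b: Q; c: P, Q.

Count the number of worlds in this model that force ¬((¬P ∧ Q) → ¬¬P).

0

a: does not force it — a ⊮ ¬((¬P ∧ Q) → ¬¬P) since a is accessible from a and a ⊩ (¬P ∧ Q) → ¬¬P.
b: does not force it — b ⊮ ¬((¬P ∧ Q) → ¬¬P) since b is accessible from b and b ⊩ (¬P ∧ Q) → ¬¬P.
c: does not force it.
Worlds forcing the formula: { }.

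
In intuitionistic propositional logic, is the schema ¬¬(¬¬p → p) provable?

Yes

This is the double negation of double-negation elimination, which is intuitionistically derivable.
By Glivenko's theorem the double negation of any classical propositional tautology is intuitionistically provable; ¬¬p → p is classically a tautology.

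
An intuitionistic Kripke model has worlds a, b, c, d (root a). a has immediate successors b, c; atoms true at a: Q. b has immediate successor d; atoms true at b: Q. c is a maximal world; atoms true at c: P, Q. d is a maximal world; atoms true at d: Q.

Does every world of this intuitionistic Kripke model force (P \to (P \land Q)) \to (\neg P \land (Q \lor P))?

Not every world: a \nVdash (P \to (P \land Q)) \to (\neg P \land (Q \lor P)).
a \nVdash (P \to (P \land Q)) \to (\neg P \land (Q \lor P)): already at a itself, a \Vdash P \to (P \land Q) but a \nVdash \neg P \land (Q \lor P).
a \nVdash \neg P \land (Q \lor P) since a fails \neg P.

No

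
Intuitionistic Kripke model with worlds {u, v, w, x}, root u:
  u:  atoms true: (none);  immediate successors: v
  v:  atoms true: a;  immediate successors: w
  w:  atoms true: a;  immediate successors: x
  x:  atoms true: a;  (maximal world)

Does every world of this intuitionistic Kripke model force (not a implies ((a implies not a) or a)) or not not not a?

Yes

u forces (not a implies ((a implies not a) or a)) or not not not a via the disjunct not a implies ((a implies not a) or a).
Since the root u forces (not a implies ((a implies not a) or a)) or not not not a and forcing is persistent (monotone upward), every world forces it.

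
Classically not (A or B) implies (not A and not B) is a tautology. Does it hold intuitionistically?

This is a constructively valid De Morgan direction (negated disjunction to conjunction of negations), which is intuitionistically derivable.
From not (A or B): if A held then A or B would, contradiction — so not A; similarly not B.

Yes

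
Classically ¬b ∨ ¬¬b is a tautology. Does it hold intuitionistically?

No

This is the weak law of excluded middle, which is not intuitionistically valid.
A Kripke countermodel: worlds s0, s1, s2; order generated by s0 ≤ s1, s0 ≤ s2; atoms true at each world — s0:{}; s1:{b}; s2:{}.
s0 ⊮ ¬b ∨ ¬¬b: neither disjunct is forced at s0.
s0 ⊮ ¬b since s1 is accessible from s0 and s1 ⊩ b.
So the root s0 does not force the formula.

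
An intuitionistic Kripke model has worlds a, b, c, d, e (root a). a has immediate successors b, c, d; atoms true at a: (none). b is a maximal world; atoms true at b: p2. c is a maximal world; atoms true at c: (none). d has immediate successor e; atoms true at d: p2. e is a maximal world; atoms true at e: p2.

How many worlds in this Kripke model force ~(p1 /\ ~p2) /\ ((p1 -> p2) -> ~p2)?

a: does not force it — a ||-/- ~(p1 /\ ~p2) /\ ((p1 -> p2) -> ~p2) since a fails (p1 -> p2) -> ~p2.
b: does not force it — b ||-/- ~(p1 /\ ~p2) /\ ((p1 -> p2) -> ~p2) since b fails (p1 -> p2) -> ~p2.
c: forces it.
d: does not force it.
e: does not force it.
Worlds forcing the formula: {c}.

1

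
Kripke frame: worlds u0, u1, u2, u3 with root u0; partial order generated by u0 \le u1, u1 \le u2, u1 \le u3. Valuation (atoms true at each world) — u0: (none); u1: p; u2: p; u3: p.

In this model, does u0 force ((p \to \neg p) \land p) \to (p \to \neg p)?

Yes

u0 \Vdash ((p \to \neg p) \land p) \to (p \to \neg p) vacuously: no world accessible from u0 forces the antecedent (p \to \neg p) \land p.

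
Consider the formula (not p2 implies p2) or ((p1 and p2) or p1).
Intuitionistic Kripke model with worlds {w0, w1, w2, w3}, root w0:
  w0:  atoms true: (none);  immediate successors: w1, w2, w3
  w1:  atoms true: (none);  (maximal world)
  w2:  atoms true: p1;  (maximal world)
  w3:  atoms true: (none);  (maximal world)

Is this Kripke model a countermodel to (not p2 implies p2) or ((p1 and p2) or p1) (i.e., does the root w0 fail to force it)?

w0 does not force (not p2 implies p2) or ((p1 and p2) or p1): neither disjunct is forced at w0.
w0 does not force not p2 implies p2: already at w0 itself, w0 forces not p2 but w0 does not force p2.
w0 lacks atom p2, so w0 does not force p2.
So the root w0 does not force (not p2 implies p2) or ((p1 and p2) or p1); the model is a countermodel.

Yes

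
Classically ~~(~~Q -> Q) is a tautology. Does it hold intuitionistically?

Yes

This is the double negation of double-negation elimination, which is intuitionistically derivable.
By Glivenko's theorem the double negation of any classical propositional tautology is intuitionistically provable; ~~Q -> Q is classically a tautology.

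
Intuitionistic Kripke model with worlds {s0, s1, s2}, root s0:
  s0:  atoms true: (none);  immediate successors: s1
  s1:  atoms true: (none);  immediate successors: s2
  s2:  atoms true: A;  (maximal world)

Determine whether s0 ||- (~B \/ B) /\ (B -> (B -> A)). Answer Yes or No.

s0 ||- (~B \/ B) /\ (B -> (B -> A)) since s0 forces both conjuncts.

Yes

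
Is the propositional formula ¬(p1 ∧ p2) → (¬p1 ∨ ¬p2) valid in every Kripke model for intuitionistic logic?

This is the constructively invalid direction of De Morgan's law for conjunction, which is not intuitionistically valid.
A Kripke countermodel: worlds s0, s1, s2; order generated by s0 ≤ s1, s0 ≤ s2; atoms true at each world — s0:{}; s1:{p1}; s2:{p2}.
s0 ⊮ ¬(p1 ∧ p2) → (¬p1 ∨ ¬p2): already at s0 itself, s0 ⊩ ¬(p1 ∧ p2) but s0 ⊮ ¬p1 ∨ ¬p2.
s0 ⊮ ¬p1 ∨ ¬p2: neither disjunct is forced at s0.
s0 ⊮ ¬p1 since s1 is accessible from s0 and s1 ⊩ p1.
So the root s0 does not force the formula.

No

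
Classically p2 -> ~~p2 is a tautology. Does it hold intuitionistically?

Yes

This is double-negation introduction, which is intuitionistically derivable.
If a world forces p2 then every accessible world forces p2 (persistence), so none forces ~p2; hence ~~p2.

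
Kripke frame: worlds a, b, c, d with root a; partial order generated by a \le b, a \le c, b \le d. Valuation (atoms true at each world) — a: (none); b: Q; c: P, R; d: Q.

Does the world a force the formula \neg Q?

No

a \nVdash \neg Q since b is accessible from a and b \Vdash Q.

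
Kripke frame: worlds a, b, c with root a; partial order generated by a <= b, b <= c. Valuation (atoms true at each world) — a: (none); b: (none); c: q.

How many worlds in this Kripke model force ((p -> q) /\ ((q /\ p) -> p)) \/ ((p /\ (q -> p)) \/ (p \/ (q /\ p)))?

a: forces it.
b: forces it.
c: forces it.
Worlds forcing the formula: {a, b, c}.

3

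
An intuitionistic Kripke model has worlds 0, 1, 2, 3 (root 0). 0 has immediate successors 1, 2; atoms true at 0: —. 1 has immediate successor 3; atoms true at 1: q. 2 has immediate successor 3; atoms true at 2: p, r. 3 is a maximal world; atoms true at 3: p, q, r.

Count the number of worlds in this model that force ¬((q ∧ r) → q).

0: does not force it — 0 ⊮ ¬((q ∧ r) → q) since 0 is accessible from 0 and 0 ⊩ (q ∧ r) → q.
1: does not force it — 1 ⊮ ¬((q ∧ r) → q) since 1 is accessible from 1 and 1 ⊩ (q ∧ r) → q.
2: does not force it.
3: does not force it.
Worlds forcing the formula: { }.

0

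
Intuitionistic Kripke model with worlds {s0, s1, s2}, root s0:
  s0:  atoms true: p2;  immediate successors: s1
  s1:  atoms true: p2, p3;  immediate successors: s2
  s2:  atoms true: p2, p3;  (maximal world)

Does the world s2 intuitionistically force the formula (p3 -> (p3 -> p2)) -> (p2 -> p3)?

s2 ||- (p3 -> (p3 -> p2)) -> (p2 -> p3): every world accessible from s2 that forces p3 -> (p3 -> p2) (namely s2) also forces p2 -> p3.

Yes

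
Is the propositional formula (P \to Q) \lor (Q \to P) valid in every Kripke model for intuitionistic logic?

This is the Gödel–Dummett linearity axiom, which is not intuitionistically valid.
A Kripke countermodel: worlds 0, 1, 2; order generated by 0 \le 1, 0 \le 2; atoms true at each world — 0:{}; 1:{P}; 2:{Q}.
0 \nVdash (P \to Q) \lor (Q \to P): neither disjunct is forced at 0.
0 \nVdash P \to Q: at the accessible world 1, 1 \Vdash P but 1 \nVdash Q.
1 lacks atom Q, so 1 \nVdash Q.
So the root 0 does not force the formula.

No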